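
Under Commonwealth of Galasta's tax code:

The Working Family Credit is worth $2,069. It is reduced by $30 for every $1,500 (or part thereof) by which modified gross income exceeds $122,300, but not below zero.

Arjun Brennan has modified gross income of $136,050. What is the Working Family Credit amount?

$1,769

Working Family Credit: income exceeds $122,300 by $13,750, which is 10 full-or-partial $1,500 increments; reduction = 10 × $30 = $300, leaving $1,769.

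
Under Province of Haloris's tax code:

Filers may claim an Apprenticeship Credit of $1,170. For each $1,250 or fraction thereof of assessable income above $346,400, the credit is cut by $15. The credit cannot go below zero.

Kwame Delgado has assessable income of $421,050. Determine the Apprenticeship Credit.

$270

Apprenticeship Credit: income exceeds $346,400 by $74,650, which is 60 full-or-partial $1,250 increments; reduction = 60 × $15 = $900, leaving $270.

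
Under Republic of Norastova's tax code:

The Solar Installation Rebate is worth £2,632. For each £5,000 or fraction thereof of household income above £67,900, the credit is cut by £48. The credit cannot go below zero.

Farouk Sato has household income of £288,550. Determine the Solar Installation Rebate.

£472

Solar Installation Rebate: income exceeds £67,900 by £220,650, which is 45 full-or-partial £5,000 increments; reduction = 45 × £48 = £2,160, leaving £472.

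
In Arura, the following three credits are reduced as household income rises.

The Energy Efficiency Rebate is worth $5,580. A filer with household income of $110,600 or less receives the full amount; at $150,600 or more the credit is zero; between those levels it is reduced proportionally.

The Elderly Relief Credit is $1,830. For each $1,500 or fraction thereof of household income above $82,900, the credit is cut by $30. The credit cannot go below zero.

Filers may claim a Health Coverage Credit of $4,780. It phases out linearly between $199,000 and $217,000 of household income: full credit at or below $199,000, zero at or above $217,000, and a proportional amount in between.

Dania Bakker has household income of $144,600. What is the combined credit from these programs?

$6,187

Energy Efficiency Rebate: $144,600 is $34,000 into a $40,000 phase-out range, leaving 6,000/40,000 of the credit: $5,580 × 6,000/40,000 = $837.
Elderly Relief Credit: income exceeds $82,900 by $61,700, which is 42 full-or-partial $1,500 increments; reduction = 42 × $30 = $1,260, leaving $570.
Health Coverage Credit: $144,600 is at or below the $199,000 threshold, so the full $4,780 applies.
Total: $837 + $570 + $4,780 = $6,187.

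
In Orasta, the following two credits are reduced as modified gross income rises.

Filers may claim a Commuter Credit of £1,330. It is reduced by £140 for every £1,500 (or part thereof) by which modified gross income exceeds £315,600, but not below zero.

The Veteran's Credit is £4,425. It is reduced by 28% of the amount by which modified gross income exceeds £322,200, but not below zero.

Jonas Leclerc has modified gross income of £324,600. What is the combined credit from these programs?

Commuter Credit: income exceeds £315,600 by £9,000, which is 6 full-or-partial £1,500 increments; reduction = 6 × £140 = £840, leaving £490.
Veteran's Credit: 28% of the £2,400 excess over £322,200 is £672; credit = £4,425 − £672 = £3,753.
Total: £490 + £3,753 = £4,243.

£4,243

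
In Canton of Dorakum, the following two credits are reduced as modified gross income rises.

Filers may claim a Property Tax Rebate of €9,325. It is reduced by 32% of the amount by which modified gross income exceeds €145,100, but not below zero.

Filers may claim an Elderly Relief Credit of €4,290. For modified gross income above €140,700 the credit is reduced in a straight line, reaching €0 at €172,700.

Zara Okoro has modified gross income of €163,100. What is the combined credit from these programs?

€4,852

Property Tax Rebate: 32% of the €18,000 excess over €145,100 is €5,760; credit = €9,325 − €5,760 = €3,565.
Elderly Relief Credit: €163,100 is €22,400 into a €32,000 phase-out range, leaving 9,600/32,000 of the credit: €4,290 × 9,600/32,000 = €1,287.
Total: €3,565 + €1,287 = €4,852.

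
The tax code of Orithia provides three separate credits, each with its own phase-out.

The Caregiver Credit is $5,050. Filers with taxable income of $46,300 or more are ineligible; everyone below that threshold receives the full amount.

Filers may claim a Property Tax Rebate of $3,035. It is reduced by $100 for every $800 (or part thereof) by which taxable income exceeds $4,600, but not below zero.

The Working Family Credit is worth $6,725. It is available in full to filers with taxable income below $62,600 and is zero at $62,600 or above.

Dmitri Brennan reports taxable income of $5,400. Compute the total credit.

$14,710

Caregiver Credit: $5,400 is below the $46,300 cutoff, so the full $5,050 applies.
Property Tax Rebate: income exceeds $4,600 by $800, which is 1 full-or-partial $800 increment; reduction = 1 × $100 = $100, leaving $2,935.
Working Family Credit: $5,400 is below the $62,600 cutoff, so the full $6,725 applies.
Total: $5,050 + $2,935 + $6,725 = $14,710.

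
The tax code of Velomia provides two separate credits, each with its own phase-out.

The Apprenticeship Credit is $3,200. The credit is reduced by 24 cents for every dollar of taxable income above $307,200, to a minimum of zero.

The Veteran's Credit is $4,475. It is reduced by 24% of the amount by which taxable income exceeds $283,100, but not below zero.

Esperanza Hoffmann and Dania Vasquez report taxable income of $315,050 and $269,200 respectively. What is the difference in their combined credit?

Esperanza ($315,050): Apprenticeship Credit: 24% of the $7,850 excess over $307,200 is $1,884; credit = $3,200 − $1,884 = $1,316. Veteran's Credit: 24% of the $31,950 excess over $283,100 is $7,668 ≥ base, so the credit is $0. total $1,316 + $0 = $1,316
Dania ($269,200): Apprenticeship Credit: $269,200 is at or below the $307,200 threshold, so the full $3,200 applies. Veteran's Credit: $269,200 is at or below the $283,100 threshold, so the full $4,475 applies. total $3,200 + $4,475 = $7,675
Difference: |$1,316 − $7,675| = $6,359.

$6,359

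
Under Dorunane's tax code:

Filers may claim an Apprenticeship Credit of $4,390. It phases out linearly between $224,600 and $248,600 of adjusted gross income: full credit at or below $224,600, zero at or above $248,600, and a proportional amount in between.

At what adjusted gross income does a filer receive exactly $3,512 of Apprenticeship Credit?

$229,400

$3,512 is 3,512/4,390 of the full $4,390, so 878/4,390 of the $24,000 range has been used: income = $224,600 + $24,000 × 878/4,390 = $229,400.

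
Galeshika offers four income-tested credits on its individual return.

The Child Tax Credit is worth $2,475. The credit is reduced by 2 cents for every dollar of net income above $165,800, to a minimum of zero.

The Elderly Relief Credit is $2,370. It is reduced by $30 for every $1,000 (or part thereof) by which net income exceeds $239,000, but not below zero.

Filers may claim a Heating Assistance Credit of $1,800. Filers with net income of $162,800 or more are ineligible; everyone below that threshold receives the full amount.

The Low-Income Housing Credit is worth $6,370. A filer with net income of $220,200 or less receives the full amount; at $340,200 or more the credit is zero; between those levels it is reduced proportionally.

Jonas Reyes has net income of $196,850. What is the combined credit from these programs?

Child Tax Credit: 2% of the $31,050 excess over $165,800 is $621; credit = $2,475 − $621 = $1,854.
Elderly Relief Credit: $196,850 is at or below the $239,000 threshold, so the full $2,370 applies.
Heating Assistance Credit: $196,850 meets or exceeds the $162,800 cutoff, so the credit is $0.
Low-Income Housing Credit: $196,850 is at or below the $220,200 threshold, so the full $6,370 applies.
Total: $1,854 + $2,370 + $0 + $6,370 = $10,594.

$10,594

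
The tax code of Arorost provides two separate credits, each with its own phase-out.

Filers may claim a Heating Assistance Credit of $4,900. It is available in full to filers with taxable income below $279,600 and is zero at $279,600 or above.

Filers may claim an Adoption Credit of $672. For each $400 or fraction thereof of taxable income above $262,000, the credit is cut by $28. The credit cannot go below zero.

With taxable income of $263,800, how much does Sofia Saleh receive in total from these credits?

$5,432

Heating Assistance Credit: $263,800 is below the $279,600 cutoff, so the full $4,900 applies.
Adoption Credit: income exceeds $262,000 by $1,800, which is 5 full-or-partial $400 increments; reduction = 5 × $28 = $140, leaving $532.
Total: $4,900 + $532 = $5,432.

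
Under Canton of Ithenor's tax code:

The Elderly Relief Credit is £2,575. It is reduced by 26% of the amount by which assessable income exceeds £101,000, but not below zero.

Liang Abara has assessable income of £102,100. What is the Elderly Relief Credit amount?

Elderly Relief Credit: 26% of the £1,100 excess over £101,000 is £286; credit = £2,575 − £286 = £2,289.

£2,289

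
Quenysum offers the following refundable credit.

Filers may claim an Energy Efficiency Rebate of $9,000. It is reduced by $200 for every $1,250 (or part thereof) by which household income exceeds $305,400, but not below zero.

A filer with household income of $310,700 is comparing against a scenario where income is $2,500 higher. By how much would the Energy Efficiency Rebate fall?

$400

At $310,700 — income exceeds $305,400 by $5,300, which is 5 full-or-partial $1,250 increments; reduction = 5 × $200 = $1,000, leaving $8,000.
At $313,200 — income exceeds $305,400 by $7,800, which is 7 full-or-partial $1,250 increments; reduction = 7 × $200 = $1,400, leaving $7,600.
Lost: $8,000 − $7,600 = $400.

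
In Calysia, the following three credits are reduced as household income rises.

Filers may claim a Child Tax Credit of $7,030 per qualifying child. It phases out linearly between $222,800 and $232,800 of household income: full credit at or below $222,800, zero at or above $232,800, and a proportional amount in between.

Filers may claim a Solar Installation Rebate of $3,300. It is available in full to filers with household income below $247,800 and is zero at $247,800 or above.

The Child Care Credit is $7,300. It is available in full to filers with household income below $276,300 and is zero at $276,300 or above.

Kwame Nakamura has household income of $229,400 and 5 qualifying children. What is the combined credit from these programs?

$22,551

Child Tax Credit: base = 5 × $7,030 = $35,150. $229,400 is $6,600 into a $10,000 phase-out range, leaving 3,400/10,000 of the credit: $35,150 × 3,400/10,000 = $11,951.
Solar Installation Rebate: $229,400 is below the $247,800 cutoff, so the full $3,300 applies.
Child Care Credit: $229,400 is below the $276,300 cutoff, so the full $7,300 applies.
Total: $11,951 + $3,300 + $7,300 = $22,551.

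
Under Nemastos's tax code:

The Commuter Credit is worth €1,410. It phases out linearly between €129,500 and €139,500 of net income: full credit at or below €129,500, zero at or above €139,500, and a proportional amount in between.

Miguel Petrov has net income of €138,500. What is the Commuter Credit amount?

Commuter Credit: €138,500 is €9,000 into a €10,000 phase-out range, leaving 1,000/10,000 of the credit: €1,410 × 1,000/10,000 = €141.

€141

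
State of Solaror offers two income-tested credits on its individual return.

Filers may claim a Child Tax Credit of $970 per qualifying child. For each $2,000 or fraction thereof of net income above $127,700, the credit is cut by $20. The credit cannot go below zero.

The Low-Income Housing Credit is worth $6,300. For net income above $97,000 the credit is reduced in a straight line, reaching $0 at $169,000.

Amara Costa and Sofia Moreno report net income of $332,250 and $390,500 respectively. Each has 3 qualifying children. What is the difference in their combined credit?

$580

Amara ($332,250): Child Tax Credit: base = 3 × $970 = $2,910. income exceeds $127,700 by $204,550, which is 103 full-or-partial $2,000 increments; reduction = 103 × $20 = $2,060, leaving $850. Low-Income Housing Credit: $332,250 is at or above $169,000, so the credit is $0. total $850 + $0 = $850
Sofia ($390,500): Child Tax Credit: base = 3 × $970 = $2,910. income exceeds $127,700 by $262,800, which is 132 full-or-partial $2,000 increments; reduction = 132 × $20 = $2,640, leaving $270. Low-Income Housing Credit: $390,500 is at or above $169,000, so the credit is $0. total $270 + $0 = $270
Difference: |$850 − $270| = $580.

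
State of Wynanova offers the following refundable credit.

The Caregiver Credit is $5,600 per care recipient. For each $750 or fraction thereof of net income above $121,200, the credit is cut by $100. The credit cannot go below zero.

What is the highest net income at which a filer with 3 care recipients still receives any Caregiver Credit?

Full credit = 3 × $5,600 = $16,800.
After 167 increments the reduction is 167 × $100 = $16,700, leaving $100; one more increment wipes it out. Increment 167 ends at excess 167 × $750 = $125,250, so the highest qualifying income is $121,200 + $125,250 = $246,450.

$246,450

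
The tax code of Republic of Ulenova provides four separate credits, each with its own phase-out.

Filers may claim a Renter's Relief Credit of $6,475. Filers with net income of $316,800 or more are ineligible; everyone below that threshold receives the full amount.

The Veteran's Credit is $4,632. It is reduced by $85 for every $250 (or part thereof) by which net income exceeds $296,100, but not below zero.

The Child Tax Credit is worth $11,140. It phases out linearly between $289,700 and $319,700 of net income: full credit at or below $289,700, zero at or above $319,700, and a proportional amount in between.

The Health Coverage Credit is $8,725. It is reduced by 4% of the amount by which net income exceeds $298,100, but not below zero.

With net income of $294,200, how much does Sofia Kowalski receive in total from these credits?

Renter's Relief Credit: $294,200 is below the $316,800 cutoff, so the full $6,475 applies.
Veteran's Credit: $294,200 is at or below the $296,100 threshold, so the full $4,632 applies.
Child Tax Credit: $294,200 is $4,500 into a $30,000 phase-out range, leaving 25,500/30,000 of the credit: $11,140 × 25,500/30,000 = $9,469.
Health Coverage Credit: $294,200 is at or below the $298,100 threshold, so the full $8,725 applies.
Total: $6,475 + $4,632 + $9,469 + $8,725 = $29,301.

$29,301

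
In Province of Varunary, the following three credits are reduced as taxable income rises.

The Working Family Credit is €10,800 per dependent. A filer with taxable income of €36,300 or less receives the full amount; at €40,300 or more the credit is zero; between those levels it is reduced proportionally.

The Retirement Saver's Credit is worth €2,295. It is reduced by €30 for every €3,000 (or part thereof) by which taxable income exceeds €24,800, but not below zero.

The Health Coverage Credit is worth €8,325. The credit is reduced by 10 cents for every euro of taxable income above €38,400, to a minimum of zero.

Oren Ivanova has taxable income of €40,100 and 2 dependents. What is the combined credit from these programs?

€11,350

Working Family Credit: base = 2 × €10,800 = €21,600. €40,100 is €3,800 into a €4,000 phase-out range, leaving 200/4,000 of the credit: €21,600 × 200/4,000 = €1,080.
Retirement Saver's Credit: income exceeds €24,800 by €15,300, which is 6 full-or-partial €3,000 increments; reduction = 6 × €30 = €180, leaving €2,115.
Health Coverage Credit: 10% of the €1,700 excess over €38,400 is €170; credit = €8,325 − €170 = €8,155.
Total: €1,080 + €2,115 + €8,155 = €11,350.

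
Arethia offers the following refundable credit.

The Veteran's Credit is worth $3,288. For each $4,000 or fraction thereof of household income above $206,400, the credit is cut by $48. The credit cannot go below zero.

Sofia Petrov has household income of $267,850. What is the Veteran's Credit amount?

$2,520

Veteran's Credit: income exceeds $206,400 by $61,450, which is 16 full-or-partial $4,000 increments; reduction = 16 × $48 = $768, leaving $2,520.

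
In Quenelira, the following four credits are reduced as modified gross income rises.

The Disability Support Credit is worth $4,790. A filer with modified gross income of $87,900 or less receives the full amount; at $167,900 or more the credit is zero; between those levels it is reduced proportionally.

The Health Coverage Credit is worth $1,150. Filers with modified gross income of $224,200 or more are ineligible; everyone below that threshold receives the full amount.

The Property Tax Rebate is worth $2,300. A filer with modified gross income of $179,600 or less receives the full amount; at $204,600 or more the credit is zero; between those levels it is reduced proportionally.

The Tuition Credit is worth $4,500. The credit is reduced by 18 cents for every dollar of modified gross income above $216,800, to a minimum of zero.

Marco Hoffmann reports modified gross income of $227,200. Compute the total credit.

Disability Support Credit: $227,200 is at or above $167,900, so the credit is $0.
Health Coverage Credit: $227,200 meets or exceeds the $224,200 cutoff, so the credit is $0.
Property Tax Rebate: $227,200 is at or above $204,600, so the credit is $0.
Tuition Credit: 18% of the $10,400 excess over $216,800 is $1,872; credit = $4,500 − $1,872 = $2,628.
Total: $0 + $0 + $0 + $2,628 = $2,628.

$2,628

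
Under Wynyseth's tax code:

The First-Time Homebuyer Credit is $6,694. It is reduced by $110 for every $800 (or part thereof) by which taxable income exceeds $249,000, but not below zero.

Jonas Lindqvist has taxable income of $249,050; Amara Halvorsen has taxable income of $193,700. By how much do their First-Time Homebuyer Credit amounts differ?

Jonas ($249,050): First-Time Homebuyer Credit: income exceeds $249,000 by $50, which is 1 full-or-partial $800 increment; reduction = 1 × $110 = $110, leaving $6,584.
Amara ($193,700): First-Time Homebuyer Credit: $193,700 is at or below the $249,000 threshold, so the full $6,694 applies.
Difference: |$6,584 − $6,694| = $110.

$110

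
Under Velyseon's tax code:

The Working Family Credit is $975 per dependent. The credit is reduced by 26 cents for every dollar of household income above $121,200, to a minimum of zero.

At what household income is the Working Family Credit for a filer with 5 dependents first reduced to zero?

Full credit = 5 × $975 = $4,875.
The credit falls by 26% of each dollar above $121,200, so it reaches zero when the excess is $4,875 / 26% = $18,750: income = $121,200 + $18,750 = $139,950.

$139,950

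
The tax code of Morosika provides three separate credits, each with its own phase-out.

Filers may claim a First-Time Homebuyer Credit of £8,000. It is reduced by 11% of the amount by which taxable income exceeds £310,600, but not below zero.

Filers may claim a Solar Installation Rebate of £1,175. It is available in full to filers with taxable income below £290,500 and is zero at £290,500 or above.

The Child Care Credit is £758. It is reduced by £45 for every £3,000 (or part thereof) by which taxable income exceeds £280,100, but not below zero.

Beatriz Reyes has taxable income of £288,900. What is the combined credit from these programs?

First-Time Homebuyer Credit: £288,900 is at or below the £310,600 threshold, so the full £8,000 applies.
Solar Installation Rebate: £288,900 is below the £290,500 cutoff, so the full £1,175 applies.
Child Care Credit: income exceeds £280,100 by £8,800, which is 3 full-or-partial £3,000 increments; reduction = 3 × £45 = £135, leaving £623.
Total: £8,000 + £1,175 + £623 = £9,798.

£9,798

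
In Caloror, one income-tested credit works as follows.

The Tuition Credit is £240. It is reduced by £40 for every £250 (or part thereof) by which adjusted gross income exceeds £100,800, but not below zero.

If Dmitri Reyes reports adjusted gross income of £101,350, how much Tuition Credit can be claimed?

£120

Tuition Credit: income exceeds £100,800 by £550, which is 3 full-or-partial £250 increments; reduction = 3 × £40 = £120, leaving £120.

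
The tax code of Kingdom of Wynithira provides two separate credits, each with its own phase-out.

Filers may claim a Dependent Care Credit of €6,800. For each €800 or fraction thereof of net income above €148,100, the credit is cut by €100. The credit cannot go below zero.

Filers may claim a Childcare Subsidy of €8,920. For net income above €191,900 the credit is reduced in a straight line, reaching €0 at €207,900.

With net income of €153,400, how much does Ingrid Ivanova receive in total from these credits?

€15,020

Dependent Care Credit: income exceeds €148,100 by €5,300, which is 7 full-or-partial €800 increments; reduction = 7 × €100 = €700, leaving €6,100.
Childcare Subsidy: €153,400 is at or below the €191,900 threshold, so the full €8,920 applies.
Total: €6,100 + €8,920 = €15,020.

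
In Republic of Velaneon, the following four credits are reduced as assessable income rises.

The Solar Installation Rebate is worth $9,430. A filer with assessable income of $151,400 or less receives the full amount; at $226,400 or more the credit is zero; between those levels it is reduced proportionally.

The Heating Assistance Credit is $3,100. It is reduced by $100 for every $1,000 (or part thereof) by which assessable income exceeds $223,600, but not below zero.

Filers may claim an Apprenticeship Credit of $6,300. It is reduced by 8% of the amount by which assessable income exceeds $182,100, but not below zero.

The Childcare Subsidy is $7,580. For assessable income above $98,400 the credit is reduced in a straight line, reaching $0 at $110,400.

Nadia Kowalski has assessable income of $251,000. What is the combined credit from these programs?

$1,088

Solar Installation Rebate: $251,000 is at or above $226,400, so the credit is $0.
Heating Assistance Credit: income exceeds $223,600 by $27,400, which is 28 full-or-partial $1,000 increments; reduction = 28 × $100 = $2,800, leaving $300.
Apprenticeship Credit: 8% of the $68,900 excess over $182,100 is $5,512; credit = $6,300 − $5,512 = $788.
Childcare Subsidy: $251,000 is at or above $110,400, so the credit is $0.
Total: $0 + $300 + $788 + $0 = $1,088.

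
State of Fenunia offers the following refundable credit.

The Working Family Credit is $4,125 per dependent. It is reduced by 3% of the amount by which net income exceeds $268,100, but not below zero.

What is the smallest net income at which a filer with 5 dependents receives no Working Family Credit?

$955,600

Full credit = 5 × $4,125 = $20,625.
The credit falls by 3% of each dollar above $268,100, so it reaches zero when the excess is $20,625 / 3% = $687,500: income = $268,100 + $687,500 = $955,600.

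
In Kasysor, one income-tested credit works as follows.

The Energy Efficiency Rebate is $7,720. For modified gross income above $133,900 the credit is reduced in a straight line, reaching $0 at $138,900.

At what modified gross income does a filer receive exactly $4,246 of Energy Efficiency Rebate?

$4,246 is 4,246/7,720 of the full $7,720, so 3,474/7,720 of the $5,000 range has been used: income = $133,900 + $5,000 × 3,474/7,720 = $136,150.

$136,150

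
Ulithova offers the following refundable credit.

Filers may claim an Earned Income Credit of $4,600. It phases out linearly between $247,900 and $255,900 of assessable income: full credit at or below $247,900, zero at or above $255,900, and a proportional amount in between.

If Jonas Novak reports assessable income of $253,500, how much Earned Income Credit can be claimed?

Earned Income Credit: $253,500 is $5,600 into a $8,000 phase-out range, leaving 2,400/8,000 of the credit: $4,600 × 2,400/8,000 = $1,380.

$1,380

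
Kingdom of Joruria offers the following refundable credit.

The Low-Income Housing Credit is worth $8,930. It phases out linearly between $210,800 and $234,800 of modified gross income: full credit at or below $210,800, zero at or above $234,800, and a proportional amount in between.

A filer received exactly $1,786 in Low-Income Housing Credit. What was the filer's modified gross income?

$230,000

$1,786 is 1,786/8,930 of the full $8,930, so 7,144/8,930 of the $24,000 range has been used: income = $210,800 + $24,000 × 7,144/8,930 = $230,000.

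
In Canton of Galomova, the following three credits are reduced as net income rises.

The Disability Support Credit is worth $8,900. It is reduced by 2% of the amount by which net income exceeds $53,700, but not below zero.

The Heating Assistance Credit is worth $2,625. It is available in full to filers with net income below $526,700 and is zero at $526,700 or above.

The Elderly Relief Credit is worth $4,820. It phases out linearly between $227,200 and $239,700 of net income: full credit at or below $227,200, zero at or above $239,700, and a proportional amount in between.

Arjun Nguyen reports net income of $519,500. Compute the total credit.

$2,625

Disability Support Credit: 2% of the $465,800 excess over $53,700 is $9,316 ≥ base, so the credit is $0.
Heating Assistance Credit: $519,500 is below the $526,700 cutoff, so the full $2,625 applies.
Elderly Relief Credit: $519,500 is at or above $239,700, so the credit is $0.
Total: $0 + $2,625 + $0 = $2,625.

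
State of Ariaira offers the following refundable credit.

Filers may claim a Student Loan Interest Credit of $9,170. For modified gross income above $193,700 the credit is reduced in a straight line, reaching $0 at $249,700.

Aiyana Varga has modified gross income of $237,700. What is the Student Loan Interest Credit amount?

Student Loan Interest Credit: $237,700 is $44,000 into a $56,000 phase-out range, leaving 12,000/56,000 of the credit: $9,170 × 12,000/56,000 = $1,965.

$1,965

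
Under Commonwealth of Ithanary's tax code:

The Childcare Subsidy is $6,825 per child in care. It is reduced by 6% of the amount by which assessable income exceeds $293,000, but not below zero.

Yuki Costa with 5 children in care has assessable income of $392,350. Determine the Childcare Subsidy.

$28,164

Childcare Subsidy: base = 5 × $6,825 = $34,125. 6% of the $99,350 excess over $293,000 is $5,961; credit = $34,125 − $5,961 = $28,164.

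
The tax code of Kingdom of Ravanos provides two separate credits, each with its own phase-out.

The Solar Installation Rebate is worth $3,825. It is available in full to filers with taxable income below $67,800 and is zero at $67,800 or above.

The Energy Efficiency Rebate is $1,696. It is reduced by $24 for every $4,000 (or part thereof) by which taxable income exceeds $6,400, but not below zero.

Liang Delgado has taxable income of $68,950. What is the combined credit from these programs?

$1,312

Solar Installation Rebate: $68,950 meets or exceeds the $67,800 cutoff, so the credit is $0.
Energy Efficiency Rebate: income exceeds $6,400 by $62,550, which is 16 full-or-partial $4,000 increments; reduction = 16 × $24 = $384, leaving $1,312.
Total: $0 + $1,312 = $1,312.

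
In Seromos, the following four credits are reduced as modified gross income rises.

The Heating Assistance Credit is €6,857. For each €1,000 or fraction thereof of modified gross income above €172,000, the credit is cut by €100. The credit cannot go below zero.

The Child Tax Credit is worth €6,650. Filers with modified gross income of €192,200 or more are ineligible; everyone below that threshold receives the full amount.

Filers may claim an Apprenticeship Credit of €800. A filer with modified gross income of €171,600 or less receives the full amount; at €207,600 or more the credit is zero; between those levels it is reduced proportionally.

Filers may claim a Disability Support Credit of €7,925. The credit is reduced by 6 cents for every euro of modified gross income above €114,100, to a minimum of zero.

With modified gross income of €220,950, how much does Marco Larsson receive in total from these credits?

€3,471

Heating Assistance Credit: income exceeds €172,000 by €48,950, which is 49 full-or-partial €1,000 increments; reduction = 49 × €100 = €4,900, leaving €1,957.
Child Tax Credit: €220,950 meets or exceeds the €192,200 cutoff, so the credit is €0.
Apprenticeship Credit: €220,950 is at or above €207,600, so the credit is €0.
Disability Support Credit: 6% of the €106,850 excess over €114,100 is €6,411; credit = €7,925 − €6,411 = €1,514.
Total: €1,957 + €0 + €0 + €1,514 = €3,471.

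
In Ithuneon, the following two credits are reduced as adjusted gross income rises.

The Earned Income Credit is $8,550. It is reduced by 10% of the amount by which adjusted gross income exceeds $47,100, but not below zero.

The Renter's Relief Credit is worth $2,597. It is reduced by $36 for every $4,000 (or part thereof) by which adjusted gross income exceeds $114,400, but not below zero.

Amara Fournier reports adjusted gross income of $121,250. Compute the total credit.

Earned Income Credit: 10% of the $74,150 excess over $47,100 is $7,415; credit = $8,550 − $7,415 = $1,135.
Renter's Relief Credit: income exceeds $114,400 by $6,850, which is 2 full-or-partial $4,000 increments; reduction = 2 × $36 = $72, leaving $2,525.
Total: $1,135 + $2,525 = $3,660.

$3,660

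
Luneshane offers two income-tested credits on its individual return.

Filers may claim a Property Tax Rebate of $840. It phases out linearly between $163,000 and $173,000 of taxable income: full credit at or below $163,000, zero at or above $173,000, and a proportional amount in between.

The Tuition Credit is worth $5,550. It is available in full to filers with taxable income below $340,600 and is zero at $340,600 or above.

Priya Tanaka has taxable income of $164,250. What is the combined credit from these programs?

$6,285

Property Tax Rebate: $164,250 is $1,250 into a $10,000 phase-out range, leaving 8,750/10,000 of the credit: $840 × 8,750/10,000 = $735.
Tuition Credit: $164,250 is below the $340,600 cutoff, so the full $5,550 applies.
Total: $735 + $5,550 = $6,285.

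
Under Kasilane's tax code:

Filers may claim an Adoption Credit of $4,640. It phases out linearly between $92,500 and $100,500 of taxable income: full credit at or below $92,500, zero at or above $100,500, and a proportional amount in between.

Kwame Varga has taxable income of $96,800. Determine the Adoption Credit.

Adoption Credit: $96,800 is $4,300 into a $8,000 phase-out range, leaving 3,700/8,000 of the credit: $4,640 × 3,700/8,000 = $2,146.

$2,146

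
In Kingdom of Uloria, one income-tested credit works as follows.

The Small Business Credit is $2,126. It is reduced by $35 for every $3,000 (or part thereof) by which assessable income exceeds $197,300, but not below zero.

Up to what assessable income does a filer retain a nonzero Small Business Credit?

$377,300

After 60 increments the reduction is 60 × $35 = $2,100, leaving $26; one more increment wipes it out. Increment 60 ends at excess 60 × $3,000 = $180,000, so the highest qualifying income is $197,300 + $180,000 = $377,300.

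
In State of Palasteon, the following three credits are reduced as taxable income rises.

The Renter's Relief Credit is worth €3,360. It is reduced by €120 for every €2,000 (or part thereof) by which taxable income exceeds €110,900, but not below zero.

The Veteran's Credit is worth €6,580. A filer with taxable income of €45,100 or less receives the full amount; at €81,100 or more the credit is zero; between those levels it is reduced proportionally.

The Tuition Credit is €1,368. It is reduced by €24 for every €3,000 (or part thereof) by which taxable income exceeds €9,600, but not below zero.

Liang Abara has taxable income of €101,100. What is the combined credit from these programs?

€3,984

Renter's Relief Credit: €101,100 is at or below the €110,900 threshold, so the full €3,360 applies.
Veteran's Credit: €101,100 is at or above €81,100, so the credit is €0.
Tuition Credit: income exceeds €9,600 by €91,500, which is 31 full-or-partial €3,000 increments; reduction = 31 × €24 = €744, leaving €624.
Total: €3,360 + €0 + €624 = €3,984.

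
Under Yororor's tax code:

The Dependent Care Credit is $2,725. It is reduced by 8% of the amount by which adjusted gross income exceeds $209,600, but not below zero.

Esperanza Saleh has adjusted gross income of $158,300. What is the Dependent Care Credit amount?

Dependent Care Credit: $158,300 is at or below the $209,600 threshold, so the full $2,725 applies.

$2,725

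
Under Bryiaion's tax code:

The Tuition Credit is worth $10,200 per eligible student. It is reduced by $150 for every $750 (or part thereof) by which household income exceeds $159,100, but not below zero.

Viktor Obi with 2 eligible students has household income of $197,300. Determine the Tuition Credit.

$12,750

Tuition Credit: base = 2 × $10,200 = $20,400. income exceeds $159,100 by $38,200, which is 51 full-or-partial $750 increments; reduction = 51 × $150 = $7,650, leaving $12,750.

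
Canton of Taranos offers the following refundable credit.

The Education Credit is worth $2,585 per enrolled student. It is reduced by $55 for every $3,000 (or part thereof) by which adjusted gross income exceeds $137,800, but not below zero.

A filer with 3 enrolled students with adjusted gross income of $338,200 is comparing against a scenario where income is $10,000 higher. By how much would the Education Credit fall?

$220

At $338,200 — base = 3 × $2,585 = $7,755. income exceeds $137,800 by $200,400, which is 67 full-or-partial $3,000 increments; reduction = 67 × $55 = $3,685, leaving $4,070.
At $348,200 — base = 3 × $2,585 = $7,755. income exceeds $137,800 by $210,400, which is 71 full-or-partial $3,000 increments; reduction = 71 × $55 = $3,905, leaving $3,850.
Lost: $4,070 − $3,850 = $220.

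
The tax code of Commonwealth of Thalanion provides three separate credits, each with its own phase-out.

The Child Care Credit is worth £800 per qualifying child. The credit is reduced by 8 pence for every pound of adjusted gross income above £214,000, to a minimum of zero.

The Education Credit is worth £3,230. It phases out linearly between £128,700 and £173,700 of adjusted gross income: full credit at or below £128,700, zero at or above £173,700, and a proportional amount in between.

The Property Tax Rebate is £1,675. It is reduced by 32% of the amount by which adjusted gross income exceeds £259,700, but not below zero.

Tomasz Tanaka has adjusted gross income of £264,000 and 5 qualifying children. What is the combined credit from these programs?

Child Care Credit: base = 5 × £800 = £4,000. 8% of the £50,000 excess over £214,000 is £4,000 ≥ base, so the credit is £0.
Education Credit: £264,000 is at or above £173,700, so the credit is £0.
Property Tax Rebate: 32% of the £4,300 excess over £259,700 is £1,376; credit = £1,675 − £1,376 = £299.
Total: £0 + £0 + £299 = £299.

£299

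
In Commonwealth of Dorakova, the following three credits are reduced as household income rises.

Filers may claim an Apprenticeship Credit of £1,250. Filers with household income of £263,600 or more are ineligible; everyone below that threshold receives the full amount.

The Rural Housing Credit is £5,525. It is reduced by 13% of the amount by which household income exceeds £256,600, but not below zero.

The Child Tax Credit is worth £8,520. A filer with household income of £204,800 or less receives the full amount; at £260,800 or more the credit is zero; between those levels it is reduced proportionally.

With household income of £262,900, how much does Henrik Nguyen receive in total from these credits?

Apprenticeship Credit: £262,900 is below the £263,600 cutoff, so the full £1,250 applies.
Rural Housing Credit: 13% of the £6,300 excess over £256,600 is £819; credit = £5,525 − £819 = £4,706.
Child Tax Credit: £262,900 is at or above £260,800, so the credit is £0.
Total: £1,250 + £4,706 + £0 = £5,956.

£5,956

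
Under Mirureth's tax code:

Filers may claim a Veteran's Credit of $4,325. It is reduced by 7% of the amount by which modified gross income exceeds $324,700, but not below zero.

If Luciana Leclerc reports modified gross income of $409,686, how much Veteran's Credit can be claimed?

$0

Veteran's Credit: 7% of the $84,986 excess over $324,700 is $5,949.02 ≥ base, so the credit is $0.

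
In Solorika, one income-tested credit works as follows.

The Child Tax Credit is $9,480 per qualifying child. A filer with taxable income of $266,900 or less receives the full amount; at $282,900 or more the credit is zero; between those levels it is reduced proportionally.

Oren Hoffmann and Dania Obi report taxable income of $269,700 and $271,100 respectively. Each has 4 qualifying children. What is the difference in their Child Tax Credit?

$3,318

Oren ($269,700): Child Tax Credit: base = 4 × $9,480 = $37,920. $269,700 is $2,800 into a $16,000 phase-out range, leaving 13,200/16,000 of the credit: $37,920 × 13,200/16,000 = $31,284.
Dania ($271,100): Child Tax Credit: base = 4 × $9,480 = $37,920. $271,100 is $4,200 into a $16,000 phase-out range, leaving 11,800/16,000 of the credit: $37,920 × 11,800/16,000 = $27,966.
Difference: |$31,284 − $27,966| = $3,318.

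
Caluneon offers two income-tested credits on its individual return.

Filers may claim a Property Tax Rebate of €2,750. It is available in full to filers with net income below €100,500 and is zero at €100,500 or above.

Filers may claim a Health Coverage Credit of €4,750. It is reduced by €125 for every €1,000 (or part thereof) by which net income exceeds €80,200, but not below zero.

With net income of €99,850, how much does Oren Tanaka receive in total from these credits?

Property Tax Rebate: €99,850 is below the €100,500 cutoff, so the full €2,750 applies.
Health Coverage Credit: income exceeds €80,200 by €19,650, which is 20 full-or-partial €1,000 increments; reduction = 20 × €125 = €2,500, leaving €2,250.
Total: €2,750 + €2,250 = €5,000.

€5,000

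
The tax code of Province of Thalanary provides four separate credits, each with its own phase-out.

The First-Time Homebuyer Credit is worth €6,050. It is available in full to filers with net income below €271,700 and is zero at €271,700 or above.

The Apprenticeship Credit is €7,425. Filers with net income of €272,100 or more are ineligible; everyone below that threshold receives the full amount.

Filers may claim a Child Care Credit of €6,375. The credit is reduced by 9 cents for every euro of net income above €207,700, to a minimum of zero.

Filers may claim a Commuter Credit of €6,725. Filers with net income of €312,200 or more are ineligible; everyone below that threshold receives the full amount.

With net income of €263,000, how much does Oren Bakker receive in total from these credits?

€21,598

First-Time Homebuyer Credit: €263,000 is below the €271,700 cutoff, so the full €6,050 applies.
Apprenticeship Credit: €263,000 is below the €272,100 cutoff, so the full €7,425 applies.
Child Care Credit: 9% of the €55,300 excess over €207,700 is €4,977; credit = €6,375 − €4,977 = €1,398.
Commuter Credit: €263,000 is below the €312,200 cutoff, so the full €6,725 applies.
Total: €6,050 + €7,425 + €1,398 + €6,725 = €21,598.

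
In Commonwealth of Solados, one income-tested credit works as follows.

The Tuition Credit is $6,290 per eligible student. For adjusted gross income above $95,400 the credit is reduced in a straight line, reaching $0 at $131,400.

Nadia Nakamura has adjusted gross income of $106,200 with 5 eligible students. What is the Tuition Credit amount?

Tuition Credit: base = 5 × $6,290 = $31,450. $106,200 is $10,800 into a $36,000 phase-out range, leaving 25,200/36,000 of the credit: $31,450 × 25,200/36,000 = $22,015.

$22,015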